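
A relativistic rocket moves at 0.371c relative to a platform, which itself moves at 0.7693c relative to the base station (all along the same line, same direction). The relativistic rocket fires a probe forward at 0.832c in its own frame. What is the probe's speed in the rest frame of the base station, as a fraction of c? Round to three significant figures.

0.989c

Compose velocities in two stages. Stage 1 (into S'): u₁ = (0.832+0.371)/(1+0.832×0.371) = 0.91925.
Stage 2 (into S): u = (0.91925+0.7693)/(1+0.91925×0.7693) = 0.98909, so the speed is 0.989c.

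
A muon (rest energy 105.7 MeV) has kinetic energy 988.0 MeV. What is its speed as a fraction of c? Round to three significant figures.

0.995c

γ = 1 + K/(mc²) = 1 + 988.0/105.7 = 10.347.
β = √(1 − 1/γ²) = √(1 − 0.00934052) = √0.99065948 = 0.995.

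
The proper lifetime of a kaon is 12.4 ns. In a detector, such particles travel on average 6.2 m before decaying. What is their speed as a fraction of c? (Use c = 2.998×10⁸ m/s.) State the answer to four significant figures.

Lab distance = (lab lifetime)·v = γτ·βc, so βγ = d/(cτ) = 6.200/(2.998×10⁸ × 1.240×10^-8) = 1.6678.
With βγ = 1.6678: γ² = 1 + (βγ)² = 3.78156, and β = (βγ)/γ = 1.6678/1.94462 = 0.8576.

0.8576c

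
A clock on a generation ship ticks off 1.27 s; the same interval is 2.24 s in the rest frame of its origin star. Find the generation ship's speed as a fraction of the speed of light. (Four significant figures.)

γ = Δt/Δτ = 2.24/1.27 = 1.7638.
β = √(1 − 1/γ²) = √(1 − 0.321441) = √0.678559 = 0.8237.

0.8237c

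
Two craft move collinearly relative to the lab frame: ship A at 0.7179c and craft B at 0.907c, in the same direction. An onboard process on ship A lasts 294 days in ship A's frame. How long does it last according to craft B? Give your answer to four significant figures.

The velocity of ship A relative to craft B is (0.7179 − 0.907)c / (1 − 0.7179×0.907) = −0.54204c; relative speed 0.54204c.
At |u| = 0.54204c, γ = (1 − 0.293807)^(−1/2) = 1.19.
The clock on ship A records proper time, so craft B measures Δt = γΔτ = 1.19 × 294 = 349.9 days.

349.9 days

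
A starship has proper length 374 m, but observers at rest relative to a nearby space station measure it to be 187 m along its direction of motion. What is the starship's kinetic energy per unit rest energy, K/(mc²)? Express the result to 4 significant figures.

1.000

Length contraction gives γ = L₀/L = 374/187 = 2.
Since K = (γ−1)mc², K/(mc²) = 2 − 1 = 1.000.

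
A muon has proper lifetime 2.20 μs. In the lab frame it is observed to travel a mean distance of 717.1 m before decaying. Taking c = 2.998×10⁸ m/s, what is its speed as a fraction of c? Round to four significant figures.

0.7360c

Let x = d/(cτ) = 717.1 m / (2.998×10⁸ m/s × 2.200×10^-6 s) = 1.0872. Since d = βγcτ, x = βγ = β/√(1−β²).
Solving: β² = x²/(1+x²) = 1.182/2.182 = 0.541705, so β = 0.7360.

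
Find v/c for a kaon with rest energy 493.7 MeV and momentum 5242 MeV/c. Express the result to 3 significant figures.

0.996

pc/(mc²) = 5242/493.7 = 10.618 = βγ = β/√(1−β²).
So β² = x²/(1 + x²) with x = 10.618: x² = 112.742, β² = 112.742/113.742 = 0.991208, β = 0.996.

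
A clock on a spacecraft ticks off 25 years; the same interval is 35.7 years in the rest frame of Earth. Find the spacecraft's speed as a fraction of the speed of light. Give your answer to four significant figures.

0.7139c

γ = Δt/Δτ = 35.7/25 = 1.428.
β = √(1 − 1/γ²) = √(1 − 0.490392) = √0.509608 = 0.7139.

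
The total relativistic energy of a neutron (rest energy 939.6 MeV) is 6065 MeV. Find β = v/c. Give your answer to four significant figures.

0.9879

Total energy E = γmc² gives γ = 6065/939.6 = 6.4549.
Hence β = √(1 − 1/γ²) = √(1 − 0.0240005) = √0.9759995 = 0.9879.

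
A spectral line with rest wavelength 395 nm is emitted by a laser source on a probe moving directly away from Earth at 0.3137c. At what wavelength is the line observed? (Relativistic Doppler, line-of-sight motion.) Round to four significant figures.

Relativistic Doppler for wavelength: λ_obs = λ_src · √((1+β)/(1−β)).
With β = 0.3137: factor = √(1.3137/0.6863) = 1.3835.
λ_obs = 395 × 1.3835 = 546.5 nm.

546.5 nm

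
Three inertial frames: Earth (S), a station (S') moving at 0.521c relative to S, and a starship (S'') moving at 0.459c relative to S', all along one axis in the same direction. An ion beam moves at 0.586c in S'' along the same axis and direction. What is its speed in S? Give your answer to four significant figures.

0.9408c

Apply u = (u'+v)/(1+u'v) twice. Ion beam in the station frame: (0.586+0.459)/(1+0.586·0.459) = 1.045/1.268974 = 0.8235c.
That velocity, transformed to the rest frame of Earth: (0.8235+0.521)/(1+0.8235·0.521) = 1.3445/1.4290435 = 0.94084c.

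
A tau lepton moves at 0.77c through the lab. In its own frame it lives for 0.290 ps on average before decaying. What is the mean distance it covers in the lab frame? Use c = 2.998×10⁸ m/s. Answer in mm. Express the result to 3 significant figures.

0.105 mm

γ = 1/√(1 − β²) = 1/√(1 − 0.5929) = 1/√0.4071 = 1/0.638044 = 1.5673.
Lab-frame lifetime: Δt = γτ = 1.5673 × 0.290 ps = 0.45452 ps.
Distance: d = vΔt = 0.77 × 2.998×10⁸ m/s × 4.5452×10^-13 s = 1.05×10^-4 m = 0.105 mm.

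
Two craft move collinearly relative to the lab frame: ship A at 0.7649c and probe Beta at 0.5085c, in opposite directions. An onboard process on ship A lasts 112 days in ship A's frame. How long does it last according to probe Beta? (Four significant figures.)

280.5 days

Speed of ship A in probe Beta's frame: u = (v_A + v_B)/(1 + v_A v_B/c²) = (0.7649 + 0.5085)/(1 + 0.7649×0.5085) = 1.2734/1.38895165 = 0.91681; |u| = 0.91681c.
At |u| = 0.91681c, γ = (1 − 0.840541)^(−1/2) = 2.5042.
Ship A's interval is proper; time dilation gives Δt_B = γΔτ = 2.5042 × 112 days = 280.5 days.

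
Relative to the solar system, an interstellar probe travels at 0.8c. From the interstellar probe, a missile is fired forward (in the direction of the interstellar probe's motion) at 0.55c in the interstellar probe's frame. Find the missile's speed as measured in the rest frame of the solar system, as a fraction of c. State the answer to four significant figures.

0.9375c

Relativistic velocity addition: u = (u' + v)/(1 + u'v/c²), with u' = 0.55c and v = 0.8c.
Numerator: 0.55 + 0.8 = 1.35. Denominator: 1 + (0.55)(0.8) = 1.44.
u = 1.35/1.44 = 0.9375, so the speed is 0.9375c.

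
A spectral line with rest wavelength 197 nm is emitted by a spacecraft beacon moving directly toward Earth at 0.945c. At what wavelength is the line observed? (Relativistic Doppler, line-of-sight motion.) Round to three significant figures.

33.1 nm

Relativistic Doppler for wavelength: λ_obs = λ_src · √((1−β)/(1+β)).
With β = 0.945: factor = √(0.055/1.945) = 0.16816.
λ_obs = 197 × 0.16816 = 33.1 nm.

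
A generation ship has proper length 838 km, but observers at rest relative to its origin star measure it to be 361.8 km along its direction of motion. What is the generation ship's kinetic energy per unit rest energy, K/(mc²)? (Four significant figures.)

From L = L₀/γ: γ = 838/361.8 = 2.3162.
Since K = (γ−1)mc², K/(mc²) = 2.3162 − 1 = 1.316.

1.316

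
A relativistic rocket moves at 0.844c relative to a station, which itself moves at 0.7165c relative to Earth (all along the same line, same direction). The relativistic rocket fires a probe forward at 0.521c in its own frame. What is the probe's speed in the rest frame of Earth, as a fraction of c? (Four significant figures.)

Apply u = (u'+v)/(1+u'v) twice. Probe in the station frame: (0.521+0.844)/(1+0.521·0.844) = 1.365/1.439724 = 0.9481c.
That velocity, transformed to the rest frame of Earth: (0.9481+0.7165)/(1+0.9481·0.7165) = 1.6646/1.67931365 = 0.99124c.

0.9912c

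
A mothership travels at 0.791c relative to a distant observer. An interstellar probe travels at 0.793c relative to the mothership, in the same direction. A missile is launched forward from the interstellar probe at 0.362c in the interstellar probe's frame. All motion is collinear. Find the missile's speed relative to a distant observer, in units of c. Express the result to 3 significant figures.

Compose velocities in two stages. Stage 1 (into S'): u₁ = (0.362+0.793)/(1+0.362×0.793) = 0.89739.
Stage 2 (into S): u = (0.89739+0.791)/(1+0.89739×0.791) = 0.98746, so the speed is 0.987c.

0.987c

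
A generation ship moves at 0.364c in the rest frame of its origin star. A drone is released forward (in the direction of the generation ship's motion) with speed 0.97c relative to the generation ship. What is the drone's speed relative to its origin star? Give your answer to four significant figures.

In units of c, u = (u' + v)/(1 + u'v) with u' = 0.97 and v = 0.364.
Numerator: 0.97 + 0.364 = 1.334. Denominator: 1 + (0.97)(0.364) = 1.35308.
u = 1.334/1.35308 = 0.9859, so the speed is 0.9859c.

0.9859c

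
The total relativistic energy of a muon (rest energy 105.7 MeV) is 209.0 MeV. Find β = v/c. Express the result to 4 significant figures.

Total energy E = γmc² gives γ = 209.0/105.7 = 1.9773.
Hence β = √(1 − 1/γ²) = √(1 − 0.255773) = √0.744227 = 0.8627.

0.8627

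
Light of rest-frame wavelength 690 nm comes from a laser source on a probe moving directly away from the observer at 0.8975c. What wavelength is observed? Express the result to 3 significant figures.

Relativistic Doppler for wavelength: λ_obs = λ_src · √((1+β)/(1−β)).
With β = 0.8975: factor = √(1.8975/0.1025) = 4.3026.
λ_obs = 690 × 4.3026 = 2970 nm.

2970 nm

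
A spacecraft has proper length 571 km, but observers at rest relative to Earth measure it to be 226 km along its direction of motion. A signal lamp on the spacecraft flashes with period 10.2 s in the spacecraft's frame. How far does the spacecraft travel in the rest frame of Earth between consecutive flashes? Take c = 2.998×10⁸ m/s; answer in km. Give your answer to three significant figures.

γ = L₀/L = 571/226 = 2.52655.
β = √(1 − 1/γ²) = 0.91834. Lab-frame period = γτ = 2.52655×10.2 s = 25.771 s. Distance = βc × γτ = 0.91834 × 2.998×10⁸ m/s × 25.771 s = 7.0952×10^9 m = 7.10×10^6 km.

7.10×10^6 km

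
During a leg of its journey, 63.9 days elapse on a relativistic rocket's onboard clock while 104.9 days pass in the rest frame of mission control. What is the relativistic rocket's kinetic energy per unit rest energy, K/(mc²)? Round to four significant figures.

γ = Δt/Δτ = 104.9/63.9 = 1.64163.
K/(mc²) = γ − 1 = 1.64163 − 1 = 0.6416.

0.6416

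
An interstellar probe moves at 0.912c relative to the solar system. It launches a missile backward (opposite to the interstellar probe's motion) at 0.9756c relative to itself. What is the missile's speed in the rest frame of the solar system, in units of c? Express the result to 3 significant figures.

0.577c

In units of c, u = (u' + v)/(1 + u'v) with u' = −0.9756 and v = 0.912.
Numerator: −0.9756 + 0.912 = −0.0636. Denominator: 1 + (−0.9756)(0.912) = 0.1102528.
u = −0.0636/0.1102528 = −0.57686, so the speed is 0.577c.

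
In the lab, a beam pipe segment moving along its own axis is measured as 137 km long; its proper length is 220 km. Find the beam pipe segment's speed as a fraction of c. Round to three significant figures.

Length contraction gives γ = L₀/L = 220/137 = 1.6058.
β = √(1 − 1/γ²) = √0.612192 = 0.782.

0.782c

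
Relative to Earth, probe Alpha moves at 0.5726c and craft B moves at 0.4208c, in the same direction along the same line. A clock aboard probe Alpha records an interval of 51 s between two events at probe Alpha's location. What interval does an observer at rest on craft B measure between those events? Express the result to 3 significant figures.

52.1 s

The velocity of probe Alpha relative to craft B is (0.5726 − 0.4208)c / (1 − 0.5726×0.4208) = 0.19999c; relative speed 0.19999c.
γ for this relative speed: γ = 1/√(1 − 0.039996) = 1.0206.
The clock on probe Alpha records proper time, so craft B measures Δt = γΔτ = 1.0206 × 51 = 52.1 s.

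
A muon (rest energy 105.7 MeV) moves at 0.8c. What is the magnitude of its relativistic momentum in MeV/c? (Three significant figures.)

141 MeV/c

With β = 0.8, γ = 1/√(1 − 0.8²) = 1/√0.36 = 1.6667.
Momentum: p = γβ·mc = 1.6667 × 0.8 × 105.7 MeV/c = 141 MeV/c.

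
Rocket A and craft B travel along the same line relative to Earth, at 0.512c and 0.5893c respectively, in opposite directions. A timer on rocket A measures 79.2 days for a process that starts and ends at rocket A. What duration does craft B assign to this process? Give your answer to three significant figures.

149 days

The velocity of rocket A relative to craft B is (0.512 + 0.5893)c / (1 + 0.512×0.5893) = 0.84603c; relative speed 0.84603c.
γ for this relative speed: γ = 1/√(1 − 0.715767) = 1.8757.
The clock on rocket A records proper time, so craft B measures Δt = γΔτ = 1.8757 × 79.2 = 149 days.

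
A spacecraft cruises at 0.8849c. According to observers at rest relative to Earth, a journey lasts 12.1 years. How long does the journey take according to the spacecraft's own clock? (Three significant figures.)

β² = 0.78304801, so γ = 1/√0.21695199 = 2.1469.
The spacecraft's clock runs slow as seen from Earth, so Δτ = Δt/γ = 12.1/2.1469 = 5.64 years.

5.64 years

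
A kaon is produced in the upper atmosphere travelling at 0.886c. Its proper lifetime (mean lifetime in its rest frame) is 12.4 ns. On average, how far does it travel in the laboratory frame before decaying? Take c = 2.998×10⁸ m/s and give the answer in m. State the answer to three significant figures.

7.10 m

Lorentz factor: γ = (1 − 0.784996)^(−1/2) = 2.1566.
Lab-frame lifetime: Δt = γτ = 2.1566 × 12.4 ns = 26.742 ns.
Distance: d = vΔt = 0.886 × 2.998×10⁸ m/s × 2.6742×10^-8 s = 7.10 m.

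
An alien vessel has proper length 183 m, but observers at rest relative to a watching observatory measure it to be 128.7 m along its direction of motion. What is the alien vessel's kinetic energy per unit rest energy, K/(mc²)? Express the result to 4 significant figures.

γ = L₀/L = 183/128.7 = 1.42191.
Since K = (γ−1)mc², K/(mc²) = 1.42191 − 1 = 0.4219.

0.4219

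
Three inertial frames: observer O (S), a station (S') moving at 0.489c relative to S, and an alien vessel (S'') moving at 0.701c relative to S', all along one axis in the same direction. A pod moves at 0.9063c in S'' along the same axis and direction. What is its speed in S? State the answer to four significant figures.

0.9941c

First combine the pod and alien vessel (S''→S'): u₁ = (0.9063 + 0.701)/(1 + 0.9063×0.701) = 1.6073/1.6353163 = 0.98287.
Then combine with the station (S'→S): u = (0.98287 + 0.489)/(1 + 0.98287×0.489) = 1.47187/1.48062343 = 0.99409.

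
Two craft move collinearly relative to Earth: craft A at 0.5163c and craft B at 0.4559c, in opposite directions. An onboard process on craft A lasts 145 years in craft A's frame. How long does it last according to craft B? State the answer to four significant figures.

235.0 years

Speed of craft A in craft B's frame: u = (v_A + v_B)/(1 + v_A v_B/c²) = (0.5163 + 0.4559)/(1 + 0.5163×0.4559) = 0.9722/1.23538117 = 0.78696; |u| = 0.78696c.
At |u| = 0.78696c, γ = (1 − 0.619306)^(−1/2) = 1.6207.
Craft A's interval is proper; time dilation gives Δt_B = γΔτ = 1.6207 × 145 years = 235.0 years.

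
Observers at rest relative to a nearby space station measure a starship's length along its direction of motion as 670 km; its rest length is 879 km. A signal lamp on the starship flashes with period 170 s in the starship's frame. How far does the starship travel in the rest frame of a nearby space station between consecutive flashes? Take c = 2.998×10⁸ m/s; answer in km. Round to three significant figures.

4.33×10^7 km

From L = L₀/γ: γ = 879/670 = 1.31194.
β = √(1 − 1/γ²) = 0.64731. Lab-frame period = γτ = 1.31194×170 s = 223.03 s. Distance = βc × γτ = 0.64731 × 2.998×10⁸ m/s × 223.03 s = 4.3282×10^10 m = 4.33×10^7 km.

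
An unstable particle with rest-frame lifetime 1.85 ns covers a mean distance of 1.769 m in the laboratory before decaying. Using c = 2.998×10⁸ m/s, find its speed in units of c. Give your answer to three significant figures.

0.954c

Let x = d/(cτ) = 1.769 m / (2.998×10⁸ m/s × 1.850×10^-9 s) = 3.1895. Since d = βγcτ, x = βγ = β/√(1−β²).
Solving: β² = x²/(1+x²) = 10.1729/11.1729 = 0.910498, so β = 0.954.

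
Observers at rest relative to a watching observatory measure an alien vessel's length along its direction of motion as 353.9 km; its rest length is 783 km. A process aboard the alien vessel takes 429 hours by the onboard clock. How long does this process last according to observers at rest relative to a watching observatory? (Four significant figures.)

Length contraction gives γ = L₀/L = 783/353.9 = 2.21249.
The same γ dilates the second interval: 2.21249 × 429 hours = 949.2 hours.

949.2 hours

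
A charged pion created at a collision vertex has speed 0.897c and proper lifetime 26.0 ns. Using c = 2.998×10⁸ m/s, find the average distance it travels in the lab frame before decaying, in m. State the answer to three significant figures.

15.8 m

With β = 0.897, γ = 1/√(1 − 0.897²) = 1/√0.195391 = 2.2623.
Lab-frame lifetime: Δt = γτ = 2.2623 × 26.0 ns = 58.82 ns.
Distance: d = vΔt = 0.897 × 2.998×10⁸ m/s × 5.8820×10^-8 s = 15.8 m.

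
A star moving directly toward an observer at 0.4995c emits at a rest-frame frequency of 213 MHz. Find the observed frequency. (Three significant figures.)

Relativistic Doppler (source moving toward): f_obs = f_src · √((1+β)/(1−β)).
With β = 0.4995: factor = √(1.4995/0.5005) = 1.7309.
f_obs = 213 × 1.7309 = 369 MHz.

369 MHz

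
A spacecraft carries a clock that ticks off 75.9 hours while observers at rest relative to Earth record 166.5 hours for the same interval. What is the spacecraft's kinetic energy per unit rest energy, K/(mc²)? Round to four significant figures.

The time-dilation ratio gives γ = 166.5/75.9 = 2.19368.
Since K = (γ−1)mc², K/(mc²) = 2.19368 − 1 = 1.194.

1.194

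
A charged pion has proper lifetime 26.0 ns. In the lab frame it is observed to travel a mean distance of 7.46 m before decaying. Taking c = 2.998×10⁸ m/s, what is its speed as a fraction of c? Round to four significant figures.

Let x = d/(cτ) = 7.460 m / (2.998×10⁸ m/s × 2.600×10^-8 s) = 0.95705. Since d = βγcτ, x = βγ = β/√(1−β²).
Solving: β² = x²/(1+x²) = 0.915945/1.915945 = 0.478064, so β = 0.6914.

0.6914c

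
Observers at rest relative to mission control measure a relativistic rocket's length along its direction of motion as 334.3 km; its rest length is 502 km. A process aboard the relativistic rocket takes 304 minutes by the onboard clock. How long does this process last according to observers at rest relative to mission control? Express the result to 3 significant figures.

γ = L₀/L = 502/334.3 = 1.50165.
Δt = γΔτ = 1.50165 × 304 = 457 minutes.

457 minutes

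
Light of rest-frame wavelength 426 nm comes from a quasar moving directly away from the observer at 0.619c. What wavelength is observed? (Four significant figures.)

878.2 nm

Relativistic Doppler for wavelength: λ_obs = λ_src · √((1+β)/(1−β)).
With β = 0.619: factor = √(1.619/0.381) = 2.0614.
λ_obs = 426 × 2.0614 = 878.2 nm.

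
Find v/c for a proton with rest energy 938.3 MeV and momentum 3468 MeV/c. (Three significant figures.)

0.965

βγ = pc/(mc²) = 3468/938.3 = 3.696.
Since γ² = 1 + (βγ)² = 14.6604, γ = √14.6604 = 3.82889, and β = (βγ)/γ = 3.696/3.82889 = 0.965.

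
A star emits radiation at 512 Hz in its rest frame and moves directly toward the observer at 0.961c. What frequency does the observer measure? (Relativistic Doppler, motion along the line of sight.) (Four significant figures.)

Relativistic Doppler (source moving toward): f_obs = f_src · √((1+β)/(1−β)).
With β = 0.961: factor = √(1.961/0.039) = 7.091.
f_obs = 512 × 7.091 = 3631 Hz.

3631 Hz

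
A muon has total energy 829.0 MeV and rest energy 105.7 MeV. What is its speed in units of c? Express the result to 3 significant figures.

0.992c

γ = E/(mc²) = 829.0/105.7 = 7.843.
β = √(1 − 1/γ²) = √(1 − 0.0162568) = √0.9837432 = 0.992.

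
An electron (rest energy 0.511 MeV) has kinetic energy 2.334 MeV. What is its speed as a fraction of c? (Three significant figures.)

K = (γ−1)mc², so γ = 1 + 2.334/0.511 = 5.5675.
Then v/c = √(1 − γ⁻²) = √(1 − 0.0322611) = √0.9677389 = 0.984.

0.984c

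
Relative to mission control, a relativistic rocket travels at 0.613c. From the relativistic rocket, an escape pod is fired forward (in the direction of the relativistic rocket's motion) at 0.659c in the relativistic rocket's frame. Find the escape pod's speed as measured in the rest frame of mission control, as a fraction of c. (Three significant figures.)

In units of c, u = (u' + v)/(1 + u'v) with u' = 0.659 and v = 0.613.
Numerator: 0.659 + 0.613 = 1.272. Denominator: 1 + (0.659)(0.613) = 1.403967.
u = 1.272/1.403967 = 0.906, so the speed is 0.906c.

0.906c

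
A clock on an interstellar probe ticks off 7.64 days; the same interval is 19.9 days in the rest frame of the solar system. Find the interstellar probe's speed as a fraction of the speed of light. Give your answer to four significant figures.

γ = Δt/Δτ = 19.9/7.64 = 2.6047.
β = √(1 − 1/γ²) = √(1 − 0.147396) = √0.852604 = 0.9234.

0.9234c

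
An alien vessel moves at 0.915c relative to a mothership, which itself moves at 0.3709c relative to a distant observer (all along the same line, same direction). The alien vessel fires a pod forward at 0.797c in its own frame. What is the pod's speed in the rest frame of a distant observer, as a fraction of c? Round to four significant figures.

0.9954c

First combine the pod and alien vessel (S''→S'): u₁ = (0.797 + 0.915)/(1 + 0.797×0.915) = 1.712/1.729255 = 0.99002.
Then combine with the mothership (S'→S): u = (0.99002 + 0.3709)/(1 + 0.99002×0.3709) = 1.36092/1.367198418 = 0.99541.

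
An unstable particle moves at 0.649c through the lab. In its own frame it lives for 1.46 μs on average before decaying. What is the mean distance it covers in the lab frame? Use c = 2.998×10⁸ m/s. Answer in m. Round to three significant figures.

373 m

Lorentz factor: γ = (1 − 0.421201)^(−1/2) = 1.3144.
Lab-frame lifetime: Δt = γτ = 1.3144 × 1.46 μs = 1.919 μs.
Distance: d = vΔt = 0.649 × 2.998×10⁸ m/s × 1.9190×10^-6 s = 373 m.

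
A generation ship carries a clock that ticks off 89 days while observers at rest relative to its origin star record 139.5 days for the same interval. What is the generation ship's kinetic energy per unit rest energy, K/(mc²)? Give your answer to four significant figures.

0.5674

γ = Δt/Δτ = 139.5/89 = 1.56742.
Since K = (γ−1)mc², K/(mc²) = 1.56742 − 1 = 0.5674.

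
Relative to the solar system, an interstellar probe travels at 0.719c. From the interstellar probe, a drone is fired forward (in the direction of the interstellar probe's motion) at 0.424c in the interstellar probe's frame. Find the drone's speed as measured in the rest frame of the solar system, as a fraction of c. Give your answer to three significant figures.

Relativistic velocity addition: u = (u' + v)/(1 + u'v/c²), with u' = 0.424c and v = 0.719c.
Numerator: 0.424 + 0.719 = 1.143. Denominator: 1 + (0.424)(0.719) = 1.304856.
u = 1.143/1.304856 = 0.87596, so the speed is 0.876c.

0.876c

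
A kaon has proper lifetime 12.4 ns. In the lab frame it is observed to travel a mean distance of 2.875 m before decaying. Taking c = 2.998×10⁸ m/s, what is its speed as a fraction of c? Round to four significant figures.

Lab distance = (lab lifetime)·v = γτ·βc, so βγ = d/(cτ) = 2.875/(2.998×10⁸ × 1.240×10^-8) = 0.77337.
With βγ = 0.77337: γ² = 1 + (βγ)² = 1.598101, and β = (βγ)/γ = 0.77337/1.26416 = 0.6118.

0.6118c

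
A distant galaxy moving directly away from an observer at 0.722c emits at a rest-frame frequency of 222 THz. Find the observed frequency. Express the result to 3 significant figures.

89.2 THz

Relativistic Doppler (source moving away): f_obs = f_src · √((1−β)/(1+β)).
With β = 0.722: factor = √(0.278/1.722) = 0.4018.
f_obs = 222 × 0.4018 = 89.2 THz.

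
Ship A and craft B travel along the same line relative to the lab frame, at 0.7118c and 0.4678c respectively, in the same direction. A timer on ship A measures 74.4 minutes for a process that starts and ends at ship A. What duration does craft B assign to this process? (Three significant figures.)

79.9 minutes

Speed of ship A in craft B's frame: u = (v_A − v_B)/(1 − v_A v_B/c²) = (0.7118 − 0.4678)/(1 − 0.7118×0.4678) = 0.244/0.66701996 = 0.36581; |u| = 0.36581c.
At |u| = 0.36581c, γ = (1 − 0.133817)^(−1/2) = 1.0745.
The clock on ship A records proper time, so craft B measures Δt = γΔτ = 1.0745 × 74.4 = 79.9 minutes.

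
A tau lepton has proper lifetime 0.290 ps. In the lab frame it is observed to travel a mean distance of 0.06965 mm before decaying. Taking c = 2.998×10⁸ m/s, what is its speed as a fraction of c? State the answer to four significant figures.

d = βγcτ ⇒ βγ = d/(cτ) = 6.965×10^-5 m / (8.6942×10^-5 m) = 0.80111.
β = (βγ)/√(1+(βγ)²) = 0.80111/√1.641777 = 0.6252.

0.6252c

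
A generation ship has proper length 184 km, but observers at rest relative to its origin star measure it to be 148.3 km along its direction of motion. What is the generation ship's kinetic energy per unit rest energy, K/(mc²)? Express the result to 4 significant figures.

0.2407

From L = L₀/γ: γ = 184/148.3 = 1.24073.
K/(mc²) = γ − 1 = 1.24073 − 1 = 0.2407.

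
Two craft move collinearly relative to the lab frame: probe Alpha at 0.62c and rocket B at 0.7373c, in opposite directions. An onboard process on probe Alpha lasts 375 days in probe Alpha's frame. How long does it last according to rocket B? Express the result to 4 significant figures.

1031 days

Speed of probe Alpha in rocket B's frame: u = (v_A + v_B)/(1 + v_A v_B/c²) = (0.62 + 0.7373)/(1 + 0.62×0.7373) = 1.3573/1.457126 = 0.93149; |u| = 0.93149c.
γ for this relative speed: γ = 1/√(1 − 0.867674) = 2.749.
Probe Alpha's interval is proper; time dilation gives Δt_B = γΔτ = 2.749 × 375 days = 1031 days.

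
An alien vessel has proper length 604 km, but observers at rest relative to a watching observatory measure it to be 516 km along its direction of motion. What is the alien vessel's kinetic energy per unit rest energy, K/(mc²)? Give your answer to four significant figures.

0.1705

From L = L₀/γ: γ = 604/516 = 1.17054.
K/(mc²) = γ − 1 = 1.17054 − 1 = 0.1705.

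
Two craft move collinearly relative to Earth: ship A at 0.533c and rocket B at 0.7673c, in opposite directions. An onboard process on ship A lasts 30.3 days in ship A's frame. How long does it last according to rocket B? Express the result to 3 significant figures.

78.7 days

Transform ship A's velocity into rocket B's frame: (0.533 + 0.7673)/(1 + 0.533·0.7673) = 1.3003/1.4089709, so the relative speed is 0.92287c.
At |u| = 0.92287c, γ = (1 − 0.851689)^(−1/2) = 2.5966.
Ship A's interval is proper; time dilation gives Δt_B = γΔτ = 2.5966 × 30.3 days = 78.7 days.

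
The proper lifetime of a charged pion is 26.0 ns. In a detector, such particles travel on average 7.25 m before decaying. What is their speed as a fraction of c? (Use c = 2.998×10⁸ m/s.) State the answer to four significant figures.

0.6811c

Let x = d/(cτ) = 7.250 m / (2.998×10⁸ m/s × 2.600×10^-8 s) = 0.93011. Since d = βγcτ, x = βγ = β/√(1−β²).
Solving: β² = x²/(1+x²) = 0.865105/1.865105 = 0.463837, so β = 0.6811.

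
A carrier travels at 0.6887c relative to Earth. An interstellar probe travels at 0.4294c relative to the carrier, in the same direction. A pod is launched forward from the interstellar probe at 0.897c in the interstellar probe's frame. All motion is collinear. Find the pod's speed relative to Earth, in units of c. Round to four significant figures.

Apply u = (u'+v)/(1+u'v) twice. Pod in the carrier frame: (0.897+0.4294)/(1+0.897·0.4294) = 1.3264/1.3851718 = 0.95757c.
That velocity, transformed to the rest frame of Earth: (0.95757+0.6887)/(1+0.95757·0.6887) = 1.64627/1.659478459 = 0.99204c.

0.9920c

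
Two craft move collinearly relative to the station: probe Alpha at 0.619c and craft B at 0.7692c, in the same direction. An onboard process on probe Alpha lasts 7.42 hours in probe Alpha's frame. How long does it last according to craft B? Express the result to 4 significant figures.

Speed of probe Alpha in craft B's frame: u = (v_A − v_B)/(1 − v_A v_B/c²) = (0.619 − 0.7692)/(1 − 0.619×0.7692) = −0.1502/0.5238652 = −0.28671; |u| = 0.28671c.
γ for this relative speed: γ = 1/√(1 − 0.0822026) = 1.0438.
The clock on probe Alpha records proper time, so craft B measures Δt = γΔτ = 1.0438 × 7.42 = 7.745 hours.

7.745 hours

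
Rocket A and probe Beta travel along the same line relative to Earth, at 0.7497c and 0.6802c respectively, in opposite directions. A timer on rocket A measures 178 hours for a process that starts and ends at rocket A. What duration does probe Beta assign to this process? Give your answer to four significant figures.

554.1 hours

Speed of rocket A in probe Beta's frame: u = (v_A + v_B)/(1 + v_A v_B/c²) = (0.7497 + 0.6802)/(1 + 0.7497×0.6802) = 1.4299/1.50994594 = 0.94699; |u| = 0.94699c.
At |u| = 0.94699c, γ = (1 − 0.89679)^(−1/2) = 3.1127.
The clock on rocket A records proper time, so probe Beta measures Δt = γΔτ = 3.1127 × 178 = 554.1 hours.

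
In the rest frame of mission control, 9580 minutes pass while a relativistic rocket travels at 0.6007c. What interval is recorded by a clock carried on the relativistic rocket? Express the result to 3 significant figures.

7660 minutes

β² = 0.36084049, so γ = 1/√0.63915951 = 1.2508.
The moving clock records proper time: Δτ = Δt/γ = 9580/1.2508 = 7660 minutes.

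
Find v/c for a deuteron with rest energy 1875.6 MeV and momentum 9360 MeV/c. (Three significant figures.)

pc/(mc²) = 9360/1875.6 = 4.9904 = βγ = β/√(1−β²).
So β² = x²/(1 + x²) with x = 4.9904: x² = 24.9041, β² = 24.9041/25.9041 = 0.961396, β = 0.981.

0.981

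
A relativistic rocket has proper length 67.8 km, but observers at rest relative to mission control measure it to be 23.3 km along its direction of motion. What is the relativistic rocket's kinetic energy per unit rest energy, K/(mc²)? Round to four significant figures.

1.910

From L = L₀/γ: γ = 67.8/23.3 = 2.90987.
Since K = (γ−1)mc², K/(mc²) = 2.90987 − 1 = 1.910.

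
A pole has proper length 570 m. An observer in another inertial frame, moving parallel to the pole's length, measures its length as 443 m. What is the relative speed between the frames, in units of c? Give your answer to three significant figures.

Length contraction gives γ = L₀/L = 570/443 = 1.2867.
β = √(1 − 1/γ²) = √0.395988 = 0.629.

0.629c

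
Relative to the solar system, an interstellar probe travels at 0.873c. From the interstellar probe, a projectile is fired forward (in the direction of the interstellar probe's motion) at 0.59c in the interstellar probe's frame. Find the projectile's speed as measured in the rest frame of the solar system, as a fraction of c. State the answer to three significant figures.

0.966c

Relativistic velocity addition: u = (u' + v)/(1 + u'v/c²), with u' = 0.59c and v = 0.873c.
Numerator: 0.59 + 0.873 = 1.463. Denominator: 1 + (0.59)(0.873) = 1.51507.
u = 1.463/1.51507 = 0.96563, so the speed is 0.966c.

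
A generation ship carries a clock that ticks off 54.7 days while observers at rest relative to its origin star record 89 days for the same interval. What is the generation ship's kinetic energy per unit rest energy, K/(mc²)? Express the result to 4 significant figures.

The time-dilation ratio gives γ = 89/54.7 = 1.62706.
Since K = (γ−1)mc², K/(mc²) = 1.62706 − 1 = 0.6271.

0.6271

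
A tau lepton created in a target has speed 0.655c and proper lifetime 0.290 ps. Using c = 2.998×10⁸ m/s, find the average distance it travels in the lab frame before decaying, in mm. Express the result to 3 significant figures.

γ = 1/√(1 − β²) = 1/√(1 − 0.429025) = 1/√0.570975 = 1/0.755629 = 1.3234.
Lab-frame lifetime: Δt = γτ = 1.3234 × 0.290 ps = 0.38379 ps.
Distance: d = vΔt = 0.655 × 2.998×10⁸ m/s × 3.8379×10^-13 s = 7.54×10^-5 m = 0.0754 mm.

0.0754 mm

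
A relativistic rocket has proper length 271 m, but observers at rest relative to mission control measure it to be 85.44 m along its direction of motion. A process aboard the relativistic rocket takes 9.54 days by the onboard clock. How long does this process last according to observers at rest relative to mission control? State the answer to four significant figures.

From L = L₀/γ: γ = 271/85.44 = 3.17182.
The same γ dilates the second interval: 3.17182 × 9.54 days = 30.26 days.

30.26 days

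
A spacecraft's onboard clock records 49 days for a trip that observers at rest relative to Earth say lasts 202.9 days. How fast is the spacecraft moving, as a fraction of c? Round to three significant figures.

γ = Δt/Δτ = 202.9/49 = 4.1408.
β = √(1 − 1/γ²) = √(1 − 0.0583219) = √0.9416781 = 0.970.

0.970c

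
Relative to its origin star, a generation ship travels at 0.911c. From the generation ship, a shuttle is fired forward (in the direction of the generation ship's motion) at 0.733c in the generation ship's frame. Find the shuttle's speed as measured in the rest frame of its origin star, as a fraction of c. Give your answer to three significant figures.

In units of c, u = (u' + v)/(1 + u'v) with u' = 0.733 and v = 0.911.
Numerator: 0.733 + 0.911 = 1.644. Denominator: 1 + (0.733)(0.911) = 1.667763.
u = 1.644/1.667763 = 0.98575, so the speed is 0.986c.

0.986c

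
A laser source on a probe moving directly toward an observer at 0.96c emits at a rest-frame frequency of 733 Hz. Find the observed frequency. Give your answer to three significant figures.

5130 Hz

Relativistic Doppler (source moving toward): f_obs = f_src · √((1+β)/(1−β)).
With β = 0.96: factor = √(1.96/0.04) = 7.
f_obs = 733 × 7 = 5130 Hz.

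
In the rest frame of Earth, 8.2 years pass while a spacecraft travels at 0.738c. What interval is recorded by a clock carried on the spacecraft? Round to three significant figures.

γ = 1/√(1 − β²) = 1/√(1 − 0.544644) = 1/√0.455356 = 1/0.674801 = 1.4819.
The moving clock records proper time: Δτ = Δt/γ = 8.2/1.4819 = 5.53 years.

5.53 years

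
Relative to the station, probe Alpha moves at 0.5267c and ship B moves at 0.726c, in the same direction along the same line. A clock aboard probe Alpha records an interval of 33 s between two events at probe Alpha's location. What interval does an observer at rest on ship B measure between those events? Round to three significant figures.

Transform probe Alpha's velocity into ship B's frame: (0.5267 − 0.726)/(1 − 0.5267·0.726) = −0.1993/0.6176158, so the relative speed is 0.32269c.
At |u| = 0.32269c, γ = (1 − 0.104129)^(−1/2) = 1.0565.
The clock on probe Alpha records proper time, so ship B measures Δt = γΔτ = 1.0565 × 33 = 34.9 s.

34.9 s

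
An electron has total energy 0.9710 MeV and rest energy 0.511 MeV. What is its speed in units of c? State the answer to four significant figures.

0.8503c

γ = E/(mc²) = 0.9710/0.511 = 1.9002.
β = √(1 − 1/γ²) = √(1 − 0.27695) = √0.72305 = 0.8503.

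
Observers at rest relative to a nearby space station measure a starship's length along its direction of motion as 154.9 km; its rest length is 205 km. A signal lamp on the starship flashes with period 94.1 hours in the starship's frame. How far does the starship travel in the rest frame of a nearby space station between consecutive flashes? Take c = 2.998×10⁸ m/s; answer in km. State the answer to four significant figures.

8.804×10^10 km

From L = L₀/γ: γ = 205/154.9 = 1.32343.
β = √(1 − 1/γ²) = 0.65502. Lab-frame period = γτ = 1.32343×94.1 hours = 124.53 hours. Distance = βc × γτ = 0.65502 × 2.998×10⁸ m/s × 448308 s = 8.8036×10^13 m = 8.804×10^10 km.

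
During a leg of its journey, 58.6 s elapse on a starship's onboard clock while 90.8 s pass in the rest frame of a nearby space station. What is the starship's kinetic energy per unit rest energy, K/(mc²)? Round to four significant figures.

0.5495

From Δt = γΔτ: γ = 90.8/58.6 = 1.54949.
Since K = (γ−1)mc², K/(mc²) = 1.54949 − 1 = 0.5495.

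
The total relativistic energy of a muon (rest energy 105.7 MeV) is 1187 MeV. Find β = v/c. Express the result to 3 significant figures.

0.996

Total energy E = γmc² gives γ = 1187/105.7 = 11.23.
Hence β = √(1 − 1/γ²) = √(1 − 0.0079294) = √0.9920706 = 0.996.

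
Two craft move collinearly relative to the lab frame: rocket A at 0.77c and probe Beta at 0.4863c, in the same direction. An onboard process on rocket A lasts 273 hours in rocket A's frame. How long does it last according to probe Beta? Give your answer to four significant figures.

The velocity of rocket A relative to probe Beta is (0.77 − 0.4863)c / (1 − 0.77×0.4863) = 0.45352c; relative speed 0.45352c.
At |u| = 0.45352c, γ = (1 − 0.20568)^(−1/2) = 1.122.
Rocket A's interval is proper; time dilation gives Δt_B = γΔτ = 1.122 × 273 hours = 306.3 hours.

306.3 hours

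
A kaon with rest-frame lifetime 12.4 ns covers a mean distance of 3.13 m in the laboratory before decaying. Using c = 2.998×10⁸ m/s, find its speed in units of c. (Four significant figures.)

Lab distance = (lab lifetime)·v = γτ·βc, so βγ = d/(cτ) = 3.130/(2.998×10⁸ × 1.240×10^-8) = 0.84196.
With βγ = 0.84196: γ² = 1 + (βγ)² = 1.708897, and β = (βγ)/γ = 0.84196/1.30725 = 0.6441.

0.6441c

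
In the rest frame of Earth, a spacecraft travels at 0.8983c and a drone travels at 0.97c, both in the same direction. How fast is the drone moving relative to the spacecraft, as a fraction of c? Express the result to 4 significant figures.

Transform to the spacecraft's frame: u' = (u − v)/(1 − uv/c²).
u' = (0.97 − 0.8983)/(1 − 0.97×0.8983) = 0.0717/0.128649 = 0.55733.
Speed in the spacecraft's frame: 0.5573c (in the same direction).

0.5573c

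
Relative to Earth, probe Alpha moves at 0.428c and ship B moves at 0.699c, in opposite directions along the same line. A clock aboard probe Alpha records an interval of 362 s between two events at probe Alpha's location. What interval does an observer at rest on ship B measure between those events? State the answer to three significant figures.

728 s

Speed of probe Alpha in ship B's frame: u = (v_A + v_B)/(1 + v_A v_B/c²) = (0.428 + 0.699)/(1 + 0.428×0.699) = 1.127/1.299172 = 0.86748; |u| = 0.86748c.
At |u| = 0.86748c, γ = (1 − 0.752522)^(−1/2) = 2.0102.
The clock on probe Alpha records proper time, so ship B measures Δt = γΔτ = 2.0102 × 362 = 728 s.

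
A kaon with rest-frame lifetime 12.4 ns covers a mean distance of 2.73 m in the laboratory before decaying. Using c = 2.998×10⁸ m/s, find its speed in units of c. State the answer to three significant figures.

0.592c

Lab distance = (lab lifetime)·v = γτ·βc, so βγ = d/(cτ) = 2.730/(2.998×10⁸ × 1.240×10^-8) = 0.73436.
With βγ = 0.73436: γ² = 1 + (βγ)² = 1.539285, and β = (βγ)/γ = 0.73436/1.24068 = 0.592.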